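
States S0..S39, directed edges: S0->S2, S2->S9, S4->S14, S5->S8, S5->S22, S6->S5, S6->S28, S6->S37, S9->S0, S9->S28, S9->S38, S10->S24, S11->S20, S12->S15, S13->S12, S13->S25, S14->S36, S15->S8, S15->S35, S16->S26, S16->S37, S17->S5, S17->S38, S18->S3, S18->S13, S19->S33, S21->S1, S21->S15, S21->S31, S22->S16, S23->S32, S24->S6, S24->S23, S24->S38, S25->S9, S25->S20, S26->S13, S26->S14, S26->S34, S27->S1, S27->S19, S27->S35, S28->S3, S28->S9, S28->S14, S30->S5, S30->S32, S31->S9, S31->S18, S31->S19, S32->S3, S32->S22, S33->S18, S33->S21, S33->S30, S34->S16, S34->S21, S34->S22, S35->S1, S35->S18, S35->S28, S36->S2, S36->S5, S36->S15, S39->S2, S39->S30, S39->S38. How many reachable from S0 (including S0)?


BFS from S0:
  layer 0: {S0}
  layer 1: {S2}
  layer 2: {S9}
  layer 3: {S28, S38}
  layer 4: {S3, S14}
  layer 5: {S36}
  layer 6: {S5, S15}
  layer 7: {S8, S22, S35}
  layer 8: {S1, S16, S18}
  layer 9: {S13, S26, S37}
  layer 10: {S12, S25, S34}
  layer 11: {S20, S21}
  layer 12: {S31}
  layer 13: {S19}
  layer 14: {S33}
  layer 15: {S30}
  layer 16: {S32}
Reachable set: {S0, S1, S2, S3, S5, S8, S9, S12, S13, S14, S15, S16, S18, S19, S20, S21, S22, S25, S26, S28, S30, S31, S32, S33, S34, S35, S36, S37, S38}
Count = 29

29


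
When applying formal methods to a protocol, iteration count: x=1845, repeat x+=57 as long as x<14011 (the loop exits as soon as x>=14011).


Step 1: x goes from 1845 toward 14011 by 57; the body runs while x<14011, so iterations = ceil((bound-start)/step)
Step 2: Distance=12166
Step 3: ceil(12166/57)=214

214


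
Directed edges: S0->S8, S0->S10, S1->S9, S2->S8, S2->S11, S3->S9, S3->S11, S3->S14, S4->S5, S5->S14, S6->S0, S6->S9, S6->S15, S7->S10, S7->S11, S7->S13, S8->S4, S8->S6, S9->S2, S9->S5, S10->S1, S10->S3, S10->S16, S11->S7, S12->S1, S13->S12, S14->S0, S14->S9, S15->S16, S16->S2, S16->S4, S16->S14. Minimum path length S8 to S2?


BFS layer-by-layer from S8:
  dist 0: {S8}
  dist 1: {S4, S6}
  dist 2: {S0, S5, S9, S15}
  dist 3: {S2, S10, S14, S16}
  -> S2 reached at distance 3
Shortest path length = 3

3


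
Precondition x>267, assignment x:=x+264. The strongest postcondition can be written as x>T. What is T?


Formula: sp(P, x:=E) = exists old_x. (x = E[old_x/x]) AND P[old_x/x] (old_x is the value of x before the assignment; eliminate old_x by solving x = E[old_x/x] for old_x)
Step 1: Precondition P: x>267, i.e. old_x > 267
Step 2: Assignment gives x = old_x + 264, so old_x = x - 264
Step 3: Substitute into P: x - 264 > 267
Step 4: Simplify: x > 267+264 = 531

531


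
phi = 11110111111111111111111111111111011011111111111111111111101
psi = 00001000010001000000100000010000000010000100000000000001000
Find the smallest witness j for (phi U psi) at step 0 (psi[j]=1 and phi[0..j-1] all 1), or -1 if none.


(phi U psi) at 0: need smallest j with psi[j]=1 and phi[i]=1 for all i in [0,j).
Scan from step 0:
  step 0: phi=1, psi=0 -> continue
  step 1: phi=1, psi=0 -> continue
  step 2: phi=1, psi=0 -> continue
  step 3: phi=1, psi=0 -> continue
  step 4: psi=1 and phi held for [0,4) -> witness found
Witness step = 4

4


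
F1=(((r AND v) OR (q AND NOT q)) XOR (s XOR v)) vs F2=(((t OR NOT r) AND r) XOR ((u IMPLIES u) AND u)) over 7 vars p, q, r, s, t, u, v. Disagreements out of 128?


F1 = (((r AND v) OR (q AND NOT q)) XOR (s XOR v))
F2 = (((t OR NOT r) AND r) XOR ((u IMPLIES u) AND u))
Evaluate both on each of 128 rows (bits = p,q,r,s,t,u,v):
  row 0 [0000000]: F1=0 F2=0 -> 0
  row 1 [0000001]: F1=1 F2=0 (differ) -> 1
  row 2 [0000010]: F1=0 F2=1 (differ) -> 1
  row 3 [0000011]: F1=1 F2=1 -> 0
  row 4 [0000100]: F1=0 F2=0 -> 0
  (every remaining row is evaluated the same way; all 128 results are listed next)
Full result column, 8 rows per line (p,q,r,s fixed per line; t,u,v runs 000..111 left to right):
  rows 0-7 [p,q,r,s=0000]: 01100110  (ones: 4)
  rows 8-15 [p,q,r,s=0001]: 10011001  (ones: 4)
  rows 16-23 [p,q,r,s=0010]: 00111100  (ones: 4)
  rows 24-31 [p,q,r,s=0011]: 11000011  (ones: 4)
  rows 32-39 [p,q,r,s=0100]: 01100110  (ones: 4)
  rows 40-47 [p,q,r,s=0101]: 10011001  (ones: 4)
  rows 48-55 [p,q,r,s=0110]: 00111100  (ones: 4)
  rows 56-63 [p,q,r,s=0111]: 11000011  (ones: 4)
  rows 64-71 [p,q,r,s=1000]: 01100110  (ones: 4)
  rows 72-79 [p,q,r,s=1001]: 10011001  (ones: 4)
  rows 80-87 [p,q,r,s=1010]: 00111100  (ones: 4)
  rows 88-95 [p,q,r,s=1011]: 11000011  (ones: 4)
  rows 96-103 [p,q,r,s=1100]: 01100110  (ones: 4)
  rows 104-111 [p,q,r,s=1101]: 10011001  (ones: 4)
  rows 112-119 [p,q,r,s=1110]: 00111100  (ones: 4)
  rows 120-127 [p,q,r,s=1111]: 11000011  (ones: 4)
Disagreements = 4+4+4+4+4+4+4+4+4+4+4+4+4+4+4+4 = 64

64


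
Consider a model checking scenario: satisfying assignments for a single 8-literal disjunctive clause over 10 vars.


Step 1: Total=2^10=1024
Step 2: Unsat when all 8 false: 2^2=4
Step 3: Sat=1024-4=1020

1020


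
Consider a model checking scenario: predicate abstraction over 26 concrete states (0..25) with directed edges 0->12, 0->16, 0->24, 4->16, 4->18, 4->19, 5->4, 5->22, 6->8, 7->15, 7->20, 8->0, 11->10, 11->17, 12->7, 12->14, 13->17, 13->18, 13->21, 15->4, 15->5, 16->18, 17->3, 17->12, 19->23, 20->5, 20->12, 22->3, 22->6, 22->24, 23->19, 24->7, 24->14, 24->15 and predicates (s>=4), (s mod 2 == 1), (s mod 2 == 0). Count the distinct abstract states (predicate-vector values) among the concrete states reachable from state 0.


BFS from 0:
Concrete reachable: {0, 3, 4, 5, 6, 7, 8, 12, 14, 15, 16, 18, 19, 20, 22, 23, 24}
Abstract via predicates (s>=4), (s mod 2 == 1), (s mod 2 == 0):
  (0,0,1) <- {0}
  (0,1,0) <- {3}
  (1,0,1) <- {4, 6, 8, 12, 14, 16, 18, 20, 22, 24}
  (1,1,0) <- {5, 7, 15, 19, 23}
Distinct abstract states = 4

4


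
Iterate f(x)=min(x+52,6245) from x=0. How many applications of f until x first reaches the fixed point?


Step 1: x=0, cap=6245, increment=52
Step 2: x grows by 52 each step until capped at 6245; fixed point is x=6245
Step 3: iterations = ceil(6245/52) = 121

121


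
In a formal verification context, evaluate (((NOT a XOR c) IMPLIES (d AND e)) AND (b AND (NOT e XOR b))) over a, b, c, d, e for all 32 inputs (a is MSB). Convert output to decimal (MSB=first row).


Formula: (((NOT a XOR c) IMPLIES (d AND e)) AND (b AND (NOT e XOR b))) over a, b, c, d, e (32 rows)
Evaluate each row (bits = a,b,c,d,e, MSB first):
  row 0 [00000]: (((NOT 0 XOR 0) IMPLIES (0 AND 0)) AND (0 AND (NOT 0 XOR 0))) -> 0
  row 1 [00001]: (((NOT 0 XOR 0) IMPLIES (0 AND 1)) AND (0 AND (NOT 1 XOR 0))) -> 0
  row 2 [00010]: (((NOT 0 XOR 0) IMPLIES (1 AND 0)) AND (0 AND (NOT 0 XOR 0))) -> 0
  row 3 [00011]: (((NOT 0 XOR 0) IMPLIES (1 AND 1)) AND (0 AND (NOT 1 XOR 0))) -> 0
  row 4 [00100]: (((NOT 0 XOR 1) IMPLIES (0 AND 0)) AND (0 AND (NOT 0 XOR 0))) -> 0
  row 5 [00101]: (((NOT 0 XOR 1) IMPLIES (0 AND 1)) AND (0 AND (NOT 1 XOR 0))) -> 0
  row 6 [00110]: (((NOT 0 XOR 1) IMPLIES (1 AND 0)) AND (0 AND (NOT 0 XOR 0))) -> 0
  row 7 [00111]: (((NOT 0 XOR 1) IMPLIES (1 AND 1)) AND (0 AND (NOT 1 XOR 0))) -> 0
  row 8 [01000]: (((NOT 0 XOR 0) IMPLIES (0 AND 0)) AND (1 AND (NOT 0 XOR 1))) -> 0
  row 9 [01001]: (((NOT 0 XOR 0) IMPLIES (0 AND 1)) AND (1 AND (NOT 1 XOR 1))) -> 0
  row 10 [01010]: (((NOT 0 XOR 0) IMPLIES (1 AND 0)) AND (1 AND (NOT 0 XOR 1))) -> 0
  row 11 [01011]: (((NOT 0 XOR 0) IMPLIES (1 AND 1)) AND (1 AND (NOT 1 XOR 1))) -> 1
  row 12 [01100]: (((NOT 0 XOR 1) IMPLIES (0 AND 0)) AND (1 AND (NOT 0 XOR 1))) -> 0
  row 13 [01101]: (((NOT 0 XOR 1) IMPLIES (0 AND 1)) AND (1 AND (NOT 1 XOR 1))) -> 1
  row 14 [01110]: (((NOT 0 XOR 1) IMPLIES (1 AND 0)) AND (1 AND (NOT 0 XOR 1))) -> 0
  row 15 [01111]: (((NOT 0 XOR 1) IMPLIES (1 AND 1)) AND (1 AND (NOT 1 XOR 1))) -> 1
  row 16 [10000]: (((NOT 1 XOR 0) IMPLIES (0 AND 0)) AND (0 AND (NOT 0 XOR 0))) -> 0
  row 17 [10001]: (((NOT 1 XOR 0) IMPLIES (0 AND 1)) AND (0 AND (NOT 1 XOR 0))) -> 0
  row 18 [10010]: (((NOT 1 XOR 0) IMPLIES (1 AND 0)) AND (0 AND (NOT 0 XOR 0))) -> 0
  row 19 [10011]: (((NOT 1 XOR 0) IMPLIES (1 AND 1)) AND (0 AND (NOT 1 XOR 0))) -> 0
  row 20 [10100]: (((NOT 1 XOR 1) IMPLIES (0 AND 0)) AND (0 AND (NOT 0 XOR 0))) -> 0
  row 21 [10101]: (((NOT 1 XOR 1) IMPLIES (0 AND 1)) AND (0 AND (NOT 1 XOR 0))) -> 0
  row 22 [10110]: (((NOT 1 XOR 1) IMPLIES (1 AND 0)) AND (0 AND (NOT 0 XOR 0))) -> 0
  row 23 [10111]: (((NOT 1 XOR 1) IMPLIES (1 AND 1)) AND (0 AND (NOT 1 XOR 0))) -> 0
  row 24 [11000]: (((NOT 1 XOR 0) IMPLIES (0 AND 0)) AND (1 AND (NOT 0 XOR 1))) -> 0
  row 25 [11001]: (((NOT 1 XOR 0) IMPLIES (0 AND 1)) AND (1 AND (NOT 1 XOR 1))) -> 1
  row 26 [11010]: (((NOT 1 XOR 0) IMPLIES (1 AND 0)) AND (1 AND (NOT 0 XOR 1))) -> 0
  row 27 [11011]: (((NOT 1 XOR 0) IMPLIES (1 AND 1)) AND (1 AND (NOT 1 XOR 1))) -> 1
  row 28 [11100]: (((NOT 1 XOR 1) IMPLIES (0 AND 0)) AND (1 AND (NOT 0 XOR 1))) -> 0
  row 29 [11101]: (((NOT 1 XOR 1) IMPLIES (0 AND 1)) AND (1 AND (NOT 1 XOR 1))) -> 0
  row 30 [11110]: (((NOT 1 XOR 1) IMPLIES (1 AND 0)) AND (1 AND (NOT 0 XOR 1))) -> 0
  row 31 [11111]: (((NOT 1 XOR 1) IMPLIES (1 AND 1)) AND (1 AND (NOT 1 XOR 1))) -> 1
Full result column, 4 rows per line (a,b,c fixed per line; d,e runs 00..11 left to right):
  rows 0-3 [a,b,c=000]: 0000  = hex 0
  rows 4-7 [a,b,c=001]: 0000  = hex 0
  rows 8-11 [a,b,c=010]: 0001  = hex 1
  rows 12-15 [a,b,c=011]: 0101  = hex 5
  rows 16-19 [a,b,c=100]: 0000  = hex 0
  rows 20-23 [a,b,c=101]: 0000  = hex 0
  rows 24-27 [a,b,c=110]: 0101  = hex 5
  rows 28-31 [a,b,c=111]: 0001  = hex 1
Output column (row 0 .. row 31) = 00000000000101010000000001010001
Output column grouped in 4s = 0000 0000 0001 0101 0000 0000 0101 0001 = 0x00150051
Convert to decimal digit by digit (value = value*16 + digit):
  0 -> 0
  0*16 + 0 = 0
  0*16 + 1 = 1
  1*16 + 5 = 21
  21*16 + 0 = 336
  336*16 + 0 = 5376
  5376*16 + 5 = 86021
  86021*16 + 1 = 1376337
Decimal = 1376337

1376337


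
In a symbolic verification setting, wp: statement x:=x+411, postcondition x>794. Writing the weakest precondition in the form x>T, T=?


Formula: wp(x:=E, P) = P[E/x] (substitute E for x in postcondition)
Step 1: Postcondition: x>794
Step 2: Substitute x+411 for x: x+411>794
Step 3: Solve for x: x > 794-411 = 383

383


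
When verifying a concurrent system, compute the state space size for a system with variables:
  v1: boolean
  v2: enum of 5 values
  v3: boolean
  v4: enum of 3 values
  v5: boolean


State space = product of domain sizes of all variables.
Domain sizes:
  v1 (boolean): 2
  v2 (enum of 5 values): 5
  v3 (boolean): 2
  v4 (enum of 3 values): 3
  v5 (boolean): 2
Product = 2 * 5 * 2 * 3 * 2 = 120

120


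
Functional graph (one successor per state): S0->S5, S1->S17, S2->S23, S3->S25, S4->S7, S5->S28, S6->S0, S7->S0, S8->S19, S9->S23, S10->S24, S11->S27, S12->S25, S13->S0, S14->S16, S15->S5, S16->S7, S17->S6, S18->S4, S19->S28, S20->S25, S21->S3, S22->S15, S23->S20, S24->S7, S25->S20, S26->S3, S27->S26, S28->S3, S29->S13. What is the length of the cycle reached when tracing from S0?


Trace from S0 until a state repeats:
  S0 -> S5 -> S28 -> S3 -> S25 -> S20 -> S25
S25 first seen at step 4, revisited at step 6.
Cycle length = 6 - 4 = 2

2


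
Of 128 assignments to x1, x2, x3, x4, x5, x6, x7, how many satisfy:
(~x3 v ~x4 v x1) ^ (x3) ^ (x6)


CNF with 3 clauses over 7 vars (128 assignments).
An assignment satisfies CNF iff every clause has >=1 true literal.
Check each row (bits = x1,x2,x3,x4,x5,x6,x7; clause T/F shown):
  row 0 [0000000]: clauses=TFF -> 0
  row 1 [0000001]: clauses=TFF -> 0
  row 2 [0000010]: clauses=TFT -> 0
  row 3 [0000011]: clauses=TFT -> 0
  row 4 [0000100]: clauses=TFF -> 0
  (every remaining row is evaluated the same way; all 128 results are listed next)
Full result column, 8 rows per line (x1,x2,x3,x4 fixed per line; x5,x6,x7 runs 000..111 left to right):
  rows 0-7 [x1,x2,x3,x4=0000]: 00000000  (ones: 0)
  rows 8-15 [x1,x2,x3,x4=0001]: 00000000  (ones: 0)
  rows 16-23 [x1,x2,x3,x4=0010]: 00110011  (ones: 4)
  rows 24-31 [x1,x2,x3,x4=0011]: 00000000  (ones: 0)
  rows 32-39 [x1,x2,x3,x4=0100]: 00000000  (ones: 0)
  rows 40-47 [x1,x2,x3,x4=0101]: 00000000  (ones: 0)
  rows 48-55 [x1,x2,x3,x4=0110]: 00110011  (ones: 4)
  rows 56-63 [x1,x2,x3,x4=0111]: 00000000  (ones: 0)
  rows 64-71 [x1,x2,x3,x4=1000]: 00000000  (ones: 0)
  rows 72-79 [x1,x2,x3,x4=1001]: 00000000  (ones: 0)
  rows 80-87 [x1,x2,x3,x4=1010]: 00110011  (ones: 4)
  rows 88-95 [x1,x2,x3,x4=1011]: 00110011  (ones: 4)
  rows 96-103 [x1,x2,x3,x4=1100]: 00000000  (ones: 0)
  rows 104-111 [x1,x2,x3,x4=1101]: 00000000  (ones: 0)
  rows 112-119 [x1,x2,x3,x4=1110]: 00110011  (ones: 4)
  rows 120-127 [x1,x2,x3,x4=1111]: 00110011  (ones: 4)
Satisfying assignments = 0+0+4+0+0+0+4+0+0+0+4+4+0+0+4+4 = 24

24


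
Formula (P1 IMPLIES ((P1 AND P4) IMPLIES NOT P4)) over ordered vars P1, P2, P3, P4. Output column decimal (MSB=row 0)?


Formula: (P1 IMPLIES ((P1 AND P4) IMPLIES NOT P4)) over P1, P2, P3, P4 (16 rows)
Evaluate each row (bits = P1,P2,P3,P4, MSB first):
  row 0 [0000]: (0 IMPLIES ((0 AND 0) IMPLIES NOT 0)) -> 1
  row 1 [0001]: (0 IMPLIES ((0 AND 1) IMPLIES NOT 1)) -> 1
  row 2 [0010]: (0 IMPLIES ((0 AND 0) IMPLIES NOT 0)) -> 1
  row 3 [0011]: (0 IMPLIES ((0 AND 1) IMPLIES NOT 1)) -> 1
  row 4 [0100]: (0 IMPLIES ((0 AND 0) IMPLIES NOT 0)) -> 1
  row 5 [0101]: (0 IMPLIES ((0 AND 1) IMPLIES NOT 1)) -> 1
  row 6 [0110]: (0 IMPLIES ((0 AND 0) IMPLIES NOT 0)) -> 1
  row 7 [0111]: (0 IMPLIES ((0 AND 1) IMPLIES NOT 1)) -> 1
  row 8 [1000]: (1 IMPLIES ((1 AND 0) IMPLIES NOT 0)) -> 1
  row 9 [1001]: (1 IMPLIES ((1 AND 1) IMPLIES NOT 1)) -> 0
  row 10 [1010]: (1 IMPLIES ((1 AND 0) IMPLIES NOT 0)) -> 1
  row 11 [1011]: (1 IMPLIES ((1 AND 1) IMPLIES NOT 1)) -> 0
  row 12 [1100]: (1 IMPLIES ((1 AND 0) IMPLIES NOT 0)) -> 1
  row 13 [1101]: (1 IMPLIES ((1 AND 1) IMPLIES NOT 1)) -> 0
  row 14 [1110]: (1 IMPLIES ((1 AND 0) IMPLIES NOT 0)) -> 1
  row 15 [1111]: (1 IMPLIES ((1 AND 1) IMPLIES NOT 1)) -> 0
Full result column, 4 rows per line (P1,P2 fixed per line; P3,P4 runs 00..11 left to right):
  rows 0-3 [P1,P2=00]: 1111  = hex F
  rows 4-7 [P1,P2=01]: 1111  = hex F
  rows 8-11 [P1,P2=10]: 1010  = hex A
  rows 12-15 [P1,P2=11]: 1010  = hex A
Output column (row 0 .. row 15) = 1111111110101010
Output column grouped in 4s = 1111 1111 1010 1010 = 0xFFAA
Convert to decimal digit by digit (value = value*16 + digit):
  F -> 15
  15*16 + 15 (F) = 255
  255*16 + 10 (A) = 4090
  4090*16 + 10 (A) = 65450
Decimal = 65450

65450


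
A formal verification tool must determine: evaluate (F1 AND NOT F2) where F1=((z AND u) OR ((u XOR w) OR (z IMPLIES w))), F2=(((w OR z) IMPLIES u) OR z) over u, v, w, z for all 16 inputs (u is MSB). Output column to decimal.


F1 = ((z AND u) OR ((u XOR w) OR (z IMPLIES w)))
F2 = (((w OR z) IMPLIES u) OR z)
Counterexample to F1=>F2 is where F1=1 and F2=0.
Evaluate each row (bits = u,v,w,z, MSB first):
  row 0 [0000]: F1=1 F2=1 -> F1&~F2 -> 0
  row 1 [0001]: F1=0 F2=1 -> F1&~F2 -> 0
  row 2 [0010]: F1=1 F2=0 -> F1&~F2 -> 1
  row 3 [0011]: F1=1 F2=1 -> F1&~F2 -> 0
  row 4 [0100]: F1=1 F2=1 -> F1&~F2 -> 0
  row 5 [0101]: F1=0 F2=1 -> F1&~F2 -> 0
  row 6 [0110]: F1=1 F2=0 -> F1&~F2 -> 1
  row 7 [0111]: F1=1 F2=1 -> F1&~F2 -> 0
  row 8 [1000]: F1=1 F2=1 -> F1&~F2 -> 0
  row 9 [1001]: F1=1 F2=1 -> F1&~F2 -> 0
  row 10 [1010]: F1=1 F2=1 -> F1&~F2 -> 0
  row 11 [1011]: F1=1 F2=1 -> F1&~F2 -> 0
  row 12 [1100]: F1=1 F2=1 -> F1&~F2 -> 0
  row 13 [1101]: F1=1 F2=1 -> F1&~F2 -> 0
  row 14 [1110]: F1=1 F2=1 -> F1&~F2 -> 0
  row 15 [1111]: F1=1 F2=1 -> F1&~F2 -> 0
Full result column, 4 rows per line (u,v fixed per line; w,z runs 00..11 left to right):
  rows 0-3 [u,v=00]: 0010  = hex 2
  rows 4-7 [u,v=01]: 0010  = hex 2
  rows 8-11 [u,v=10]: 0000  = hex 0
  rows 12-15 [u,v=11]: 0000  = hex 0
Counterexample vector (row 0 .. row 15) = 0010001000000000
Output column grouped in 4s = 0010 0010 0000 0000 = 0x2200
Convert to decimal digit by digit (value = value*16 + digit):
  2 -> 2
  2*16 + 2 = 34
  34*16 + 0 = 544
  544*16 + 0 = 8704
Decimal = 8704

8704


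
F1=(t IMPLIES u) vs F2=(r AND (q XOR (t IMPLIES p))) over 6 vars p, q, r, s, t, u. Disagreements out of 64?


F1 = (t IMPLIES u)
F2 = (r AND (q XOR (t IMPLIES p)))
Evaluate both on each of 64 rows (bits = p,q,r,s,t,u):
  row 0 [000000]: F1=1 F2=0 (differ) -> 1
  row 1 [000001]: F1=1 F2=0 (differ) -> 1
  row 2 [000010]: F1=0 F2=0 -> 0
  row 3 [000011]: F1=1 F2=0 (differ) -> 1
  row 4 [000100]: F1=1 F2=0 (differ) -> 1
  (every remaining row is evaluated the same way; all 64 results are listed next)
Full result column, 8 rows per line (p,q,r fixed per line; s,t,u runs 000..111 left to right):
  rows 0-7 [p,q,r=000]: 11011101  (ones: 6)
  rows 8-15 [p,q,r=001]: 00010001  (ones: 2)
  rows 16-23 [p,q,r=010]: 11011101  (ones: 6)
  rows 24-31 [p,q,r=011]: 11101110  (ones: 6)
  rows 32-39 [p,q,r=100]: 11011101  (ones: 6)
  rows 40-47 [p,q,r=101]: 00100010  (ones: 2)
  rows 48-55 [p,q,r=110]: 11011101  (ones: 6)
  rows 56-63 [p,q,r=111]: 11011101  (ones: 6)
Disagreements = 6+2+6+6+6+2+6+6 = 40

40


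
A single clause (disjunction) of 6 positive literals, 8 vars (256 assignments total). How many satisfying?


Step 1: Total=2^8=256
Step 2: Unsat when all 6 false: 2^2=4
Step 3: Sat=256-4=252

252


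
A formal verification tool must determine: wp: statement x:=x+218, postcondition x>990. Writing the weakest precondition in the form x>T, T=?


Formula: wp(x:=E, P) = P[E/x] (substitute E for x in postcondition)
Step 1: Postcondition: x>990
Step 2: Substitute x+218 for x: x+218>990
Step 3: Solve for x: x > 990-218 = 772

772


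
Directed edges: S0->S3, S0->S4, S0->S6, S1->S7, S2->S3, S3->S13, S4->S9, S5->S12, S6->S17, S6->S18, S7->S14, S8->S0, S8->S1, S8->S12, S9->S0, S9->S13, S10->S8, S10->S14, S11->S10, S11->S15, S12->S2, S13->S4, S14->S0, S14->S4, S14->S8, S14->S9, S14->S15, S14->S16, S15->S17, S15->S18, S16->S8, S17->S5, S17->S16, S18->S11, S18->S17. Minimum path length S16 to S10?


BFS layer-by-layer from S16:
  dist 0: {S16}
  dist 1: {S8}
  dist 2: {S0, S1, S12}
  dist 3: {S2, S3, S4, S6, S7}
  dist 4: {S9, S13, S14, S17, S18}
  dist 5: {S5, S11, S15}
  dist 6: {S10}
  -> S10 reached at distance 6
Shortest path length = 6

6


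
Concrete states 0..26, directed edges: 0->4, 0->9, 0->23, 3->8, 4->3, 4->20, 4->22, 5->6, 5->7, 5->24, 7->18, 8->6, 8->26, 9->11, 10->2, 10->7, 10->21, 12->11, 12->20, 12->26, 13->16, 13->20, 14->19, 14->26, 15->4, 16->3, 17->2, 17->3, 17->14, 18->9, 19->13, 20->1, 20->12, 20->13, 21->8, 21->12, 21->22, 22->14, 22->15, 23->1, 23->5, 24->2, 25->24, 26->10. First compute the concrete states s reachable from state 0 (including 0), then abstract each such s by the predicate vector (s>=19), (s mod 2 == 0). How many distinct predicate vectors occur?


BFS from 0:
Concrete reachable: {0, 1, 2, 3, 4, 5, 6, 7, 8, 9, 10, 11, 12, 13, 14, 15, 16, 18, 19, 20, 21, 22, 23, 24, 26}
Abstract via predicates (s>=19), (s mod 2 == 0):
  (0,0) <- {1, 3, 5, 7, 9, 11, 13, 15}
  (0,1) <- {0, 2, 4, 6, 8, 10, 12, 14, 16, 18}
  (1,0) <- {19, 21, 23}
  (1,1) <- {20, 22, 24, 26}
Distinct abstract states = 4

4


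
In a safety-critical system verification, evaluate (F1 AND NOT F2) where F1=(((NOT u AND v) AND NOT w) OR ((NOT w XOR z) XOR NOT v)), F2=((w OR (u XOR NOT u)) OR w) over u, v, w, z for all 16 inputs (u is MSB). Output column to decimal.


F1 = (((NOT u AND v) AND NOT w) OR ((NOT w XOR z) XOR NOT v))
F2 = ((w OR (u XOR NOT u)) OR w)
Counterexample to F1=>F2 is where F1=1 and F2=0.
Evaluate each row (bits = u,v,w,z, MSB first):
  row 0 [0000]: F1=0 F2=1 -> F1&~F2 -> 0
  row 1 [0001]: F1=1 F2=1 -> F1&~F2 -> 0
  row 2 [0010]: F1=1 F2=1 -> F1&~F2 -> 0
  row 3 [0011]: F1=0 F2=1 -> F1&~F2 -> 0
  row 4 [0100]: F1=1 F2=1 -> F1&~F2 -> 0
  row 5 [0101]: F1=1 F2=1 -> F1&~F2 -> 0
  row 6 [0110]: F1=0 F2=1 -> F1&~F2 -> 0
  row 7 [0111]: F1=1 F2=1 -> F1&~F2 -> 0
  row 8 [1000]: F1=0 F2=1 -> F1&~F2 -> 0
  row 9 [1001]: F1=1 F2=1 -> F1&~F2 -> 0
  row 10 [1010]: F1=1 F2=1 -> F1&~F2 -> 0
  row 11 [1011]: F1=0 F2=1 -> F1&~F2 -> 0
  row 12 [1100]: F1=1 F2=1 -> F1&~F2 -> 0
  row 13 [1101]: F1=0 F2=1 -> F1&~F2 -> 0
  row 14 [1110]: F1=0 F2=1 -> F1&~F2 -> 0
  row 15 [1111]: F1=1 F2=1 -> F1&~F2 -> 0
Full result column, 4 rows per line (u,v fixed per line; w,z runs 00..11 left to right):
  rows 0-3 [u,v=00]: 0000  = hex 0
  rows 4-7 [u,v=01]: 0000  = hex 0
  rows 8-11 [u,v=10]: 0000  = hex 0
  rows 12-15 [u,v=11]: 0000  = hex 0
Counterexample vector (row 0 .. row 15) = 0000000000000000
Output column grouped in 4s = 0000 0000 0000 0000 = 0x0000
Convert to decimal digit by digit (value = value*16 + digit):
  0 -> 0
  0*16 + 0 = 0
  0*16 + 0 = 0
  0*16 + 0 = 0
Decimal = 0

0


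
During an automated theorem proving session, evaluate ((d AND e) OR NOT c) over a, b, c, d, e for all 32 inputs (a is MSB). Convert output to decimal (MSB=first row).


Formula: ((d AND e) OR NOT c) over a, b, c, d, e (32 rows)
Evaluate each row (bits = a,b,c,d,e, MSB first):
  row 0 [00000]: ((0 AND 0) OR NOT 0) -> 1
  row 1 [00001]: ((0 AND 1) OR NOT 0) -> 1
  row 2 [00010]: ((1 AND 0) OR NOT 0) -> 1
  row 3 [00011]: ((1 AND 1) OR NOT 0) -> 1
  row 4 [00100]: ((0 AND 0) OR NOT 1) -> 0
  row 5 [00101]: ((0 AND 1) OR NOT 1) -> 0
  row 6 [00110]: ((1 AND 0) OR NOT 1) -> 0
  row 7 [00111]: ((1 AND 1) OR NOT 1) -> 1
  row 8 [01000]: ((0 AND 0) OR NOT 0) -> 1
  row 9 [01001]: ((0 AND 1) OR NOT 0) -> 1
  row 10 [01010]: ((1 AND 0) OR NOT 0) -> 1
  row 11 [01011]: ((1 AND 1) OR NOT 0) -> 1
  row 12 [01100]: ((0 AND 0) OR NOT 1) -> 0
  row 13 [01101]: ((0 AND 1) OR NOT 1) -> 0
  row 14 [01110]: ((1 AND 0) OR NOT 1) -> 0
  row 15 [01111]: ((1 AND 1) OR NOT 1) -> 1
  row 16 [10000]: ((0 AND 0) OR NOT 0) -> 1
  row 17 [10001]: ((0 AND 1) OR NOT 0) -> 1
  row 18 [10010]: ((1 AND 0) OR NOT 0) -> 1
  row 19 [10011]: ((1 AND 1) OR NOT 0) -> 1
  row 20 [10100]: ((0 AND 0) OR NOT 1) -> 0
  row 21 [10101]: ((0 AND 1) OR NOT 1) -> 0
  row 22 [10110]: ((1 AND 0) OR NOT 1) -> 0
  row 23 [10111]: ((1 AND 1) OR NOT 1) -> 1
  row 24 [11000]: ((0 AND 0) OR NOT 0) -> 1
  row 25 [11001]: ((0 AND 1) OR NOT 0) -> 1
  row 26 [11010]: ((1 AND 0) OR NOT 0) -> 1
  row 27 [11011]: ((1 AND 1) OR NOT 0) -> 1
  row 28 [11100]: ((0 AND 0) OR NOT 1) -> 0
  row 29 [11101]: ((0 AND 1) OR NOT 1) -> 0
  row 30 [11110]: ((1 AND 0) OR NOT 1) -> 0
  row 31 [11111]: ((1 AND 1) OR NOT 1) -> 1
Full result column, 4 rows per line (a,b,c fixed per line; d,e runs 00..11 left to right):
  rows 0-3 [a,b,c=000]: 1111  = hex F
  rows 4-7 [a,b,c=001]: 0001  = hex 1
  rows 8-11 [a,b,c=010]: 1111  = hex F
  rows 12-15 [a,b,c=011]: 0001  = hex 1
  rows 16-19 [a,b,c=100]: 1111  = hex F
  rows 20-23 [a,b,c=101]: 0001  = hex 1
  rows 24-27 [a,b,c=110]: 1111  = hex F
  rows 28-31 [a,b,c=111]: 0001  = hex 1
Output column (row 0 .. row 31) = 11110001111100011111000111110001
Output column grouped in 4s = 1111 0001 1111 0001 1111 0001 1111 0001 = 0xF1F1F1F1
Convert to decimal digit by digit (value = value*16 + digit):
  F -> 15
  15*16 + 1 = 241
  241*16 + 15 (F) = 3871
  3871*16 + 1 = 61937
  61937*16 + 15 (F) = 991007
  991007*16 + 1 = 15856113
  15856113*16 + 15 (F) = 253697823
  253697823*16 + 1 = 4059165169
Decimal = 4059165169

4059165169


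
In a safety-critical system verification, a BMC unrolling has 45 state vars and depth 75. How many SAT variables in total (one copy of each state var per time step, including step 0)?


BMC unrolls to depth k, creating one copy of each state var for steps 0..k.
Step count = 75 + 1 = 76 (steps 0 through 75)
Vars per step = 45
Total = 45 * 76 = 3420

3420


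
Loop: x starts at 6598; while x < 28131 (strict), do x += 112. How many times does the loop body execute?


Step 1: x goes from 6598 toward 28131 by 112; the body runs while x<28131, so iterations = ceil((bound-start)/step)
Step 2: Distance=21533
Step 3: ceil(21533/112)=193

193


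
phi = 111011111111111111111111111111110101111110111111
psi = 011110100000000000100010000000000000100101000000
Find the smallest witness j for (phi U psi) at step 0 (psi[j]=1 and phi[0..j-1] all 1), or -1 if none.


(phi U psi) at 0: need smallest j with psi[j]=1 and phi[i]=1 for all i in [0,j).
Scan from step 0:
  step 0: phi=1, psi=0 -> continue
  step 1: psi=1 and phi held for [0,1) -> witness found
Witness step = 1

1


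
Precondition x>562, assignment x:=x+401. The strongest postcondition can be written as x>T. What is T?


Formula: sp(P, x:=E) = exists old_x. (x = E[old_x/x]) AND P[old_x/x] (old_x is the value of x before the assignment; eliminate old_x by solving x = E[old_x/x] for old_x)
Step 1: Precondition P: x>562, i.e. old_x > 562
Step 2: Assignment gives x = old_x + 401, so old_x = x - 401
Step 3: Substitute into P: x - 401 > 562
Step 4: Simplify: x > 562+401 = 963

963


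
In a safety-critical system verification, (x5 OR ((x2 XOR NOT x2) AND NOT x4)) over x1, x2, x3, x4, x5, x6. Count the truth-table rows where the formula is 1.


Formula: (x5 OR ((x2 XOR NOT x2) AND NOT x4)) over 6 vars (64 rows)
Evaluate each row (x1, x2, x3, x4, x5, x6 as bits, MSB first):
  row 0 [000000]: (0 OR ((0 XOR NOT 0) AND NOT 0)) -> 1
  row 1 [000001]: (0 OR ((0 XOR NOT 0) AND NOT 0)) -> 1
  row 2 [000010]: (1 OR ((0 XOR NOT 0) AND NOT 0)) -> 1
  row 3 [000011]: (1 OR ((0 XOR NOT 0) AND NOT 0)) -> 1
  row 4 [000100]: (0 OR ((0 XOR NOT 0) AND NOT 1)) -> 0
  (every remaining row is evaluated the same way; all 64 results are listed next)
Full result column, 8 rows per line (x1,x2,x3 fixed per line; x4,x5,x6 runs 000..111 left to right):
  rows 0-7 [x1,x2,x3=000]: 11110011  (ones: 6)
  rows 8-15 [x1,x2,x3=001]: 11110011  (ones: 6)
  rows 16-23 [x1,x2,x3=010]: 11110011  (ones: 6)
  rows 24-31 [x1,x2,x3=011]: 11110011  (ones: 6)
  rows 32-39 [x1,x2,x3=100]: 11110011  (ones: 6)
  rows 40-47 [x1,x2,x3=101]: 11110011  (ones: 6)
  rows 48-55 [x1,x2,x3=110]: 11110011  (ones: 6)
  rows 56-63 [x1,x2,x3=111]: 11110011  (ones: 6)
Count of 1-rows = 6+6+6+6+6+6+6+6 = 48

48


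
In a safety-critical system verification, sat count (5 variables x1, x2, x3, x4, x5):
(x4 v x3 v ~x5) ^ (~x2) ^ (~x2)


CNF with 3 clauses over 5 vars (32 assignments).
An assignment satisfies CNF iff every clause has >=1 true literal.
Check each row (bits = x1,x2,x3,x4,x5; clause T/F shown):
  row 0 [00000]: clauses=TTT -> 1
  row 1 [00001]: clauses=FTT -> 0
  row 2 [00010]: clauses=TTT -> 1
  row 3 [00011]: clauses=TTT -> 1
  row 4 [00100]: clauses=TTT -> 1
  row 5 [00101]: clauses=TTT -> 1
  row 6 [00110]: clauses=TTT -> 1
  row 7 [00111]: clauses=TTT -> 1
  row 8 [01000]: clauses=TFF -> 0
  row 9 [01001]: clauses=FFF -> 0
  row 10 [01010]: clauses=TFF -> 0
  row 11 [01011]: clauses=TFF -> 0
  row 12 [01100]: clauses=TFF -> 0
  row 13 [01101]: clauses=TFF -> 0
  row 14 [01110]: clauses=TFF -> 0
  row 15 [01111]: clauses=TFF -> 0
  row 16 [10000]: clauses=TTT -> 1
  row 17 [10001]: clauses=FTT -> 0
  row 18 [10010]: clauses=TTT -> 1
  row 19 [10011]: clauses=TTT -> 1
  row 20 [10100]: clauses=TTT -> 1
  row 21 [10101]: clauses=TTT -> 1
  row 22 [10110]: clauses=TTT -> 1
  row 23 [10111]: clauses=TTT -> 1
  row 24 [11000]: clauses=TFF -> 0
  row 25 [11001]: clauses=FFF -> 0
  row 26 [11010]: clauses=TFF -> 0
  row 27 [11011]: clauses=TFF -> 0
  row 28 [11100]: clauses=TFF -> 0
  row 29 [11101]: clauses=TFF -> 0
  row 30 [11110]: clauses=TFF -> 0
  row 31 [11111]: clauses=TFF -> 0
Full result column, 8 rows per line (x1,x2 fixed per line; x3,x4,x5 runs 000..111 left to right):
  rows 0-7 [x1,x2=00]: 10111111  (ones: 7)
  rows 8-15 [x1,x2=01]: 00000000  (ones: 0)
  rows 16-23 [x1,x2=10]: 10111111  (ones: 7)
  rows 24-31 [x1,x2=11]: 00000000  (ones: 0)
Satisfying assignments = 7+0+7+0 = 14

14


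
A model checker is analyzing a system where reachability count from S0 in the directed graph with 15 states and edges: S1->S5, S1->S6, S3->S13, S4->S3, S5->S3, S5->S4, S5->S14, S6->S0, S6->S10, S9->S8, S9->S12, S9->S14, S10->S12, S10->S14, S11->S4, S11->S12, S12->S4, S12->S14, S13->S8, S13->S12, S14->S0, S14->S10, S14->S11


BFS from S0:
  layer 0: {S0}
Reachable set: {S0}
Count = 1

1


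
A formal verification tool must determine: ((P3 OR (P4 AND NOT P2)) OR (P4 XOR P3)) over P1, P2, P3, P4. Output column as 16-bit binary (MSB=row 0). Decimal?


Formula: ((P3 OR (P4 AND NOT P2)) OR (P4 XOR P3)) over P1, P2, P3, P4 (16 rows)
Evaluate each row (bits = P1,P2,P3,P4, MSB first):
  row 0 [0000]: ((0 OR (0 AND NOT 0)) OR (0 XOR 0)) -> 0
  row 1 [0001]: ((0 OR (1 AND NOT 0)) OR (1 XOR 0)) -> 1
  row 2 [0010]: ((1 OR (0 AND NOT 0)) OR (0 XOR 1)) -> 1
  row 3 [0011]: ((1 OR (1 AND NOT 0)) OR (1 XOR 1)) -> 1
  row 4 [0100]: ((0 OR (0 AND NOT 1)) OR (0 XOR 0)) -> 0
  row 5 [0101]: ((0 OR (1 AND NOT 1)) OR (1 XOR 0)) -> 1
  row 6 [0110]: ((1 OR (0 AND NOT 1)) OR (0 XOR 1)) -> 1
  row 7 [0111]: ((1 OR (1 AND NOT 1)) OR (1 XOR 1)) -> 1
  row 8 [1000]: ((0 OR (0 AND NOT 0)) OR (0 XOR 0)) -> 0
  row 9 [1001]: ((0 OR (1 AND NOT 0)) OR (1 XOR 0)) -> 1
  row 10 [1010]: ((1 OR (0 AND NOT 0)) OR (0 XOR 1)) -> 1
  row 11 [1011]: ((1 OR (1 AND NOT 0)) OR (1 XOR 1)) -> 1
  row 12 [1100]: ((0 OR (0 AND NOT 1)) OR (0 XOR 0)) -> 0
  row 13 [1101]: ((0 OR (1 AND NOT 1)) OR (1 XOR 0)) -> 1
  row 14 [1110]: ((1 OR (0 AND NOT 1)) OR (0 XOR 1)) -> 1
  row 15 [1111]: ((1 OR (1 AND NOT 1)) OR (1 XOR 1)) -> 1
Full result column, 4 rows per line (P1,P2 fixed per line; P3,P4 runs 00..11 left to right):
  rows 0-3 [P1,P2=00]: 0111  = hex 7
  rows 4-7 [P1,P2=01]: 0111  = hex 7
  rows 8-11 [P1,P2=10]: 0111  = hex 7
  rows 12-15 [P1,P2=11]: 0111  = hex 7
Output column (row 0 .. row 15) = 0111011101110111
Output column grouped in 4s = 0111 0111 0111 0111 = 0x7777
Convert to decimal digit by digit (value = value*16 + digit):
  7 -> 7
  7*16 + 7 = 119
  119*16 + 7 = 1911
  1911*16 + 7 = 30583
Decimal = 30583

30583


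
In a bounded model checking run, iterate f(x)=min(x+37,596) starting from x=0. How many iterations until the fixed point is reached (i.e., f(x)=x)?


Step 1: x=0, cap=596, increment=37
Step 2: x grows by 37 each step until capped at 596; fixed point is x=596
Step 3: iterations = ceil(596/37) = 17

17


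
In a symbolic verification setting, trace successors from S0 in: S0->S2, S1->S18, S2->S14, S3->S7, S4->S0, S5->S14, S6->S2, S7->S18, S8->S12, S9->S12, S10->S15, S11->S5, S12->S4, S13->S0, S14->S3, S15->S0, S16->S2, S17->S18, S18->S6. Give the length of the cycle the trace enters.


Trace from S0 until a state repeats:
  S0 -> S2 -> S14 -> S3 -> S7 -> S18 -> S6 -> S2
S2 first seen at step 1, revisited at step 7.
Cycle length = 7 - 1 = 6

6


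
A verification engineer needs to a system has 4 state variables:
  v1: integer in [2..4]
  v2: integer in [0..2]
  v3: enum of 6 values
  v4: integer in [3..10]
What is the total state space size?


State space = product of domain sizes of all variables.
Domain sizes:
  v1 (integer in [2..4]): 3
  v2 (integer in [0..2]): 3
  v3 (enum of 6 values): 6
  v4 (integer in [3..10]): 8
Product = 3 * 3 * 6 * 8 = 432

432


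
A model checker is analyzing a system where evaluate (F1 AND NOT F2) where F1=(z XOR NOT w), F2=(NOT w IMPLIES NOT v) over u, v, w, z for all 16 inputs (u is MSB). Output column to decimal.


F1 = (z XOR NOT w)
F2 = (NOT w IMPLIES NOT v)
Counterexample to F1=>F2 is where F1=1 and F2=0.
Evaluate each row (bits = u,v,w,z, MSB first):
  row 0 [0000]: F1=1 F2=1 -> F1&~F2 -> 0
  row 1 [0001]: F1=0 F2=1 -> F1&~F2 -> 0
  row 2 [0010]: F1=0 F2=1 -> F1&~F2 -> 0
  row 3 [0011]: F1=1 F2=1 -> F1&~F2 -> 0
  row 4 [0100]: F1=1 F2=0 -> F1&~F2 -> 1
  row 5 [0101]: F1=0 F2=0 -> F1&~F2 -> 0
  row 6 [0110]: F1=0 F2=1 -> F1&~F2 -> 0
  row 7 [0111]: F1=1 F2=1 -> F1&~F2 -> 0
  row 8 [1000]: F1=1 F2=1 -> F1&~F2 -> 0
  row 9 [1001]: F1=0 F2=1 -> F1&~F2 -> 0
  row 10 [1010]: F1=0 F2=1 -> F1&~F2 -> 0
  row 11 [1011]: F1=1 F2=1 -> F1&~F2 -> 0
  row 12 [1100]: F1=1 F2=0 -> F1&~F2 -> 1
  row 13 [1101]: F1=0 F2=0 -> F1&~F2 -> 0
  row 14 [1110]: F1=0 F2=1 -> F1&~F2 -> 0
  row 15 [1111]: F1=1 F2=1 -> F1&~F2 -> 0
Full result column, 4 rows per line (u,v fixed per line; w,z runs 00..11 left to right):
  rows 0-3 [u,v=00]: 0000  = hex 0
  rows 4-7 [u,v=01]: 1000  = hex 8
  rows 8-11 [u,v=10]: 0000  = hex 0
  rows 12-15 [u,v=11]: 1000  = hex 8
Counterexample vector (row 0 .. row 15) = 0000100000001000
Output column grouped in 4s = 0000 1000 0000 1000 = 0x0808
Convert to decimal digit by digit (value = value*16 + digit):
  0 -> 0
  0*16 + 8 = 8
  8*16 + 0 = 128
  128*16 + 8 = 2056
Decimal = 2056

2056


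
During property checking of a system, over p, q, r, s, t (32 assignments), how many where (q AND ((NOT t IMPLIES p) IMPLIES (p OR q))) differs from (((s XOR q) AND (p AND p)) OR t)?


F1 = (q AND ((NOT t IMPLIES p) IMPLIES (p OR q)))
F2 = (((s XOR q) AND (p AND p)) OR t)
Evaluate both on each of 32 rows (bits = p,q,r,s,t):
  row 0 [00000]: F1=0 F2=0 -> 0
  row 1 [00001]: F1=0 F2=1 (differ) -> 1
  row 2 [00010]: F1=0 F2=0 -> 0
  row 3 [00011]: F1=0 F2=1 (differ) -> 1
  row 4 [00100]: F1=0 F2=0 -> 0
  row 5 [00101]: F1=0 F2=1 (differ) -> 1
  row 6 [00110]: F1=0 F2=0 -> 0
  row 7 [00111]: F1=0 F2=1 (differ) -> 1
  row 8 [01000]: F1=1 F2=0 (differ) -> 1
  row 9 [01001]: F1=1 F2=1 -> 0
  row 10 [01010]: F1=1 F2=0 (differ) -> 1
  row 11 [01011]: F1=1 F2=1 -> 0
  row 12 [01100]: F1=1 F2=0 (differ) -> 1
  row 13 [01101]: F1=1 F2=1 -> 0
  row 14 [01110]: F1=1 F2=0 (differ) -> 1
  row 15 [01111]: F1=1 F2=1 -> 0
  row 16 [10000]: F1=0 F2=0 -> 0
  row 17 [10001]: F1=0 F2=1 (differ) -> 1
  row 18 [10010]: F1=0 F2=1 (differ) -> 1
  row 19 [10011]: F1=0 F2=1 (differ) -> 1
  row 20 [10100]: F1=0 F2=0 -> 0
  row 21 [10101]: F1=0 F2=1 (differ) -> 1
  row 22 [10110]: F1=0 F2=1 (differ) -> 1
  row 23 [10111]: F1=0 F2=1 (differ) -> 1
  row 24 [11000]: F1=1 F2=1 -> 0
  row 25 [11001]: F1=1 F2=1 -> 0
  row 26 [11010]: F1=1 F2=0 (differ) -> 1
  row 27 [11011]: F1=1 F2=1 -> 0
  row 28 [11100]: F1=1 F2=1 -> 0
  row 29 [11101]: F1=1 F2=1 -> 0
  row 30 [11110]: F1=1 F2=0 (differ) -> 1
  row 31 [11111]: F1=1 F2=1 -> 0
Full result column, 8 rows per line (p,q fixed per line; r,s,t runs 000..111 left to right):
  rows 0-7 [p,q=00]: 01010101  (ones: 4)
  rows 8-15 [p,q=01]: 10101010  (ones: 4)
  rows 16-23 [p,q=10]: 01110111  (ones: 6)
  rows 24-31 [p,q=11]: 00100010  (ones: 2)
Disagreements = 4+4+6+2 = 16

16


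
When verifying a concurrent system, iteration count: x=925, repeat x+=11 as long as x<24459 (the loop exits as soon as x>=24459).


Step 1: x goes from 925 toward 24459 by 11; the body runs while x<24459, so iterations = ceil((bound-start)/step)
Step 2: Distance=23534
Step 3: ceil(23534/11)=2140

2140


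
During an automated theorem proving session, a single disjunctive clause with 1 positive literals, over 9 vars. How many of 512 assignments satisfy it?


Step 1: Total=2^9=512
Step 2: Unsat when all 1 false: 2^8=256
Step 3: Sat=512-256=256

256


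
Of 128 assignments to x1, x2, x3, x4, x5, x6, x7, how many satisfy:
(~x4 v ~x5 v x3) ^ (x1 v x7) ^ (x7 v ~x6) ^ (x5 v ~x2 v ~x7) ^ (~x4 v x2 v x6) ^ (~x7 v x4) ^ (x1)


CNF with 7 clauses over 7 vars (128 assignments).
An assignment satisfies CNF iff every clause has >=1 true literal.
Check each row (bits = x1,x2,x3,x4,x5,x6,x7; clause T/F shown):
  row 0 [0000000]: clauses=TFTTTTF -> 0
  row 1 [0000001]: clauses=TTTTTFF -> 0
  row 2 [0000010]: clauses=TFFTTTF -> 0
  row 3 [0000011]: clauses=TTTTTFF -> 0
  row 4 [0000100]: clauses=TFTTTTF -> 0
  (every remaining row is evaluated the same way; all 128 results are listed next)
Full result column, 8 rows per line (x1,x2,x3,x4 fixed per line; x5,x6,x7 runs 000..111 left to right):
  rows 0-7 [x1,x2,x3,x4=0000]: 00000000  (ones: 0)
  rows 8-15 [x1,x2,x3,x4=0001]: 00000000  (ones: 0)
  rows 16-23 [x1,x2,x3,x4=0010]: 00000000  (ones: 0)
  rows 24-31 [x1,x2,x3,x4=0011]: 00000000  (ones: 0)
  rows 32-39 [x1,x2,x3,x4=0100]: 00000000  (ones: 0)
  rows 40-47 [x1,x2,x3,x4=0101]: 00000000  (ones: 0)
  rows 48-55 [x1,x2,x3,x4=0110]: 00000000  (ones: 0)
  rows 56-63 [x1,x2,x3,x4=0111]: 00000000  (ones: 0)
  rows 64-71 [x1,x2,x3,x4=1000]: 10001000  (ones: 2)
  rows 72-79 [x1,x2,x3,x4=1001]: 00010000  (ones: 1)
  rows 80-87 [x1,x2,x3,x4=1010]: 10001000  (ones: 2)
  rows 88-95 [x1,x2,x3,x4=1011]: 00010001  (ones: 2)
  rows 96-103 [x1,x2,x3,x4=1100]: 10001000  (ones: 2)
  rows 104-111 [x1,x2,x3,x4=1101]: 10000000  (ones: 1)
  rows 112-119 [x1,x2,x3,x4=1110]: 10001000  (ones: 2)
  rows 120-127 [x1,x2,x3,x4=1111]: 10001101  (ones: 4)
Satisfying assignments = 0+0+0+0+0+0+0+0+2+1+2+2+2+1+2+4 = 16

16


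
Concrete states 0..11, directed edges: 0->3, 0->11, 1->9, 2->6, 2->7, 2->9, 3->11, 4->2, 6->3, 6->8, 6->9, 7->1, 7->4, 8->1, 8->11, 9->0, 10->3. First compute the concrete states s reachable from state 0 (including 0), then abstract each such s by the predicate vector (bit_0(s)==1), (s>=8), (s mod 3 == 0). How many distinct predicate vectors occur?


BFS from 0:
Concrete reachable: {0, 3, 11}
Abstract via predicates (bit_0(s)==1), (s>=8), (s mod 3 == 0):
  (0,0,1) <- {0}
  (1,0,1) <- {3}
  (1,1,0) <- {11}
Distinct abstract states = 3

3


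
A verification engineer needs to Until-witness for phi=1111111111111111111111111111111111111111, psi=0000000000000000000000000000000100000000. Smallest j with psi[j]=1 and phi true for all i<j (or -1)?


(phi U psi) at 0: need smallest j with psi[j]=1 and phi[i]=1 for all i in [0,j).
Scan from step 0:
  step 0: phi=1, psi=0 -> continue
  step 1: phi=1, psi=0 -> continue
  step 2: phi=1, psi=0 -> continue
  step 3: phi=1, psi=0 -> continue
  step 31: psi=1 and phi held for [0,31) -> witness found
Witness step = 31

31


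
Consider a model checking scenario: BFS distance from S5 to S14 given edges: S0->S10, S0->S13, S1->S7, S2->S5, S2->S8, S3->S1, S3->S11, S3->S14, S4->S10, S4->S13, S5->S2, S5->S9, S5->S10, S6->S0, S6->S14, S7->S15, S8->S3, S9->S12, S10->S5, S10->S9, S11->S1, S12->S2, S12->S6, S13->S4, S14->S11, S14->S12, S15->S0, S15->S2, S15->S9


BFS layer-by-layer from S5:
  dist 0: {S5}
  dist 1: {S2, S9, S10}
  dist 2: {S8, S12}
  dist 3: {S3, S6}
  dist 4: {S0, S1, S11, S14}
  -> S14 reached at distance 4
Shortest path length = 4

4


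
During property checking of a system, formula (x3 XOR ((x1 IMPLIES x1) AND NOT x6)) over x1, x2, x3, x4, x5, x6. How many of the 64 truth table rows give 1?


Formula: (x3 XOR ((x1 IMPLIES x1) AND NOT x6)) over 6 vars (64 rows)
Evaluate each row (x1, x2, x3, x4, x5, x6 as bits, MSB first):
  row 0 [000000]: (0 XOR ((0 IMPLIES 0) AND NOT 0)) -> 1
  row 1 [000001]: (0 XOR ((0 IMPLIES 0) AND NOT 1)) -> 0
  row 2 [000010]: (0 XOR ((0 IMPLIES 0) AND NOT 0)) -> 1
  row 3 [000011]: (0 XOR ((0 IMPLIES 0) AND NOT 1)) -> 0
  row 4 [000100]: (0 XOR ((0 IMPLIES 0) AND NOT 0)) -> 1
  (every remaining row is evaluated the same way; all 64 results are listed next)
Full result column, 8 rows per line (x1,x2,x3 fixed per line; x4,x5,x6 runs 000..111 left to right):
  rows 0-7 [x1,x2,x3=000]: 10101010  (ones: 4)
  rows 8-15 [x1,x2,x3=001]: 01010101  (ones: 4)
  rows 16-23 [x1,x2,x3=010]: 10101010  (ones: 4)
  rows 24-31 [x1,x2,x3=011]: 01010101  (ones: 4)
  rows 32-39 [x1,x2,x3=100]: 10101010  (ones: 4)
  rows 40-47 [x1,x2,x3=101]: 01010101  (ones: 4)
  rows 48-55 [x1,x2,x3=110]: 10101010  (ones: 4)
  rows 56-63 [x1,x2,x3=111]: 01010101  (ones: 4)
Count of 1-rows = 4+4+4+4+4+4+4+4 = 32

32


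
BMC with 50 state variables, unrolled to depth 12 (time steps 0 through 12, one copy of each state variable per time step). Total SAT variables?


BMC unrolls to depth k, creating one copy of each state var for steps 0..k.
Step count = 12 + 1 = 13 (steps 0 through 12)
Vars per step = 50
Total = 50 * 13 = 650

650


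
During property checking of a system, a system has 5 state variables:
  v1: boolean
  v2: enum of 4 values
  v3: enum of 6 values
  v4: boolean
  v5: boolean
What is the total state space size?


State space = product of domain sizes of all variables.
Domain sizes:
  v1 (boolean): 2
  v2 (enum of 4 values): 4
  v3 (enum of 6 values): 6
  v4 (boolean): 2
  v5 (boolean): 2
Product = 2 * 4 * 6 * 2 * 2 = 192

192


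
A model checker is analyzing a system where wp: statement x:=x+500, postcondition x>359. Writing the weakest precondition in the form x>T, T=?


Formula: wp(x:=E, P) = P[E/x] (substitute E for x in postcondition)
Step 1: Postcondition: x>359
Step 2: Substitute x+500 for x: x+500>359
Step 3: Solve for x: x > 359-500 = -141

-141


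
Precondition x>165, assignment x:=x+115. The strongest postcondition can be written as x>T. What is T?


Formula: sp(P, x:=E) = exists old_x. (x = E[old_x/x]) AND P[old_x/x] (old_x is the value of x before the assignment; eliminate old_x by solving x = E[old_x/x] for old_x)
Step 1: Precondition P: x>165, i.e. old_x > 165
Step 2: Assignment gives x = old_x + 115, so old_x = x - 115
Step 3: Substitute into P: x - 115 > 165
Step 4: Simplify: x > 165+115 = 280

280
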